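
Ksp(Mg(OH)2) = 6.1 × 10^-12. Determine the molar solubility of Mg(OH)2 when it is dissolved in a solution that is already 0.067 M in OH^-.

1.4 x 10^-9 M

Mg(OH)2(s) <=> Mg^2+(aq) + 2 OH^-(aq)
Ksp = [Mg^2+][OH^-]^2
Let s be the molar solubility in this solution. [Mg^2+] = s, [OH^-] = 0.067 + 2s ≈ 0.067 (since the OH^- already present dominates).
Ksp ≈ s × (0.067)^2
s = 1.4 × 10^-9 M
Check: 2s = 2.7 x 10^-9 ≪ 0.067, so the approximation is valid.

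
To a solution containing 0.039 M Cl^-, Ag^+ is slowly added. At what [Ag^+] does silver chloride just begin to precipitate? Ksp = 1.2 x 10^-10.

[Ag^+] ≈ 3.1e-9 M

AgCl(s) <=> Ag^+(aq) + Cl^-(aq)
Ksp = [Ag^+][Cl^-]
Precipitation begins when Q = Ksp. With [Cl^-] = 0.039 M:
1.2 x 10^-10 = (0.039) × [Ag^+]
[Ag^+] = (1.2 x 10^-10 / 3.9 x 10^-2) = 3.1 x 10^-9 M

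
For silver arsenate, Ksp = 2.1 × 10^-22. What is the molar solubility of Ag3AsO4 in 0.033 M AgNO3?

Ag3AsO4(s) <=> 3 Ag^+ + AsO4^3-
Ksp = [Ag^+]^3[AsO4^3-]
Let s be the molar solubility in this solution. [Ag^+] = 0.033 + 3s ≈ 0.033, [AsO4^3-] = s (common-ion effect: Ag^+ is already 0.033 M).
Ksp ≈ (0.033)^3 × s
s = 5.8 x 10^-18 M
Check: 3s = 1.8 x 10^-17 ≪ 0.033, so the approximation is valid.

s ≈ 5.8 x 10^-18 M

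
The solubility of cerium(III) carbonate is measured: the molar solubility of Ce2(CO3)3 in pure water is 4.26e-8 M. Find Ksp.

Ce2(CO3)3(s) ⇌ 2 Ce^3+(aq) + 3 CO3^2-(aq)
With molar solubility s: [Ce^3+] = 2s, [CO3^2-] = 3s.
Ksp = [Ce^3+]^2[CO3^2-]^3
So Ksp = (2s)^2 × (3s)^3 = 108s^5
With s = 4.26 x 10^-8: Ksp = 1.52 × 10^-35

Ksp = 1.52 × 10^-35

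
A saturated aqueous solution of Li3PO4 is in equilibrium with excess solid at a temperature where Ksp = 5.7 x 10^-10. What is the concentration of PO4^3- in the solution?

Li3PO4(s) ⇌ 3 Li^+(aq) + PO4^3-(aq)
Ksp = [Li^+]^3[PO4^3-]
Let s = molar solubility. Then [Li^+] = 3s and [PO4^3-] = s.
Substituting: Ksp = (3s)^3s = 27s^4
Solving, s = (5.7 x 10^-10/27)^(1/4) = 2.14 × 10^-3 M
[PO4^3-] = s = 2.1 x 10^-3 M

[PO4^3-] = 2.1 × 10^-3 M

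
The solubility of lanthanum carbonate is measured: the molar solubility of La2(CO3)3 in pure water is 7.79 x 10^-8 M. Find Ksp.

Ksp ≈ 3.10 × 10^-34

La2(CO3)3(s) ⇌ 2 La^3+(aq) + 3 CO3^2-(aq)
Let s = molar solubility. Then [La^3+] = 2s and [CO3^2-] = 3s.
Ksp = [La^3+]^2[CO3^2-]^3
Substituting: Ksp = (2s)^2(3s)^3 = 108s^5
Ksp = 108 × (7.79 × 10^-8)^5 = 3.10 × 10^-34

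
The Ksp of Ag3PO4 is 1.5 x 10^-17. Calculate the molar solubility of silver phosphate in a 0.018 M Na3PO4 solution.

Ag3PO4(s) <=> 3 Ag^+ + PO4^3-
Ksp = [Ag^+]^3[PO4^3-]
Let s = moles of Ag3PO4 that dissolve per litre. [Ag^+] = 3s, [PO4^3-] = 0.018 + s ≈ 0.018 (Ksp is small, so little additional dissolves).
Ksp ≈ (3s)^3 × 0.018
s = 3.1 x 10^-6 M
Check: s = 3.1 × 10^-6 ≪ 0.018, so the approximation is valid.

3.1e-6 M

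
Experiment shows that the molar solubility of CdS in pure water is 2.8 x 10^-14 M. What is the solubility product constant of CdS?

CdS(s) <=> Cd^2+ + S^2-
For each mole of CdS that dissolves: [Cd^2+] = s, [S^2-] = s.
Ksp = [Cd^2+][S^2-]
Ksp = s × s = s^2
Ksp = (2.8 × 10^-14)^2 = 7.8 × 10^-28

7.8e-28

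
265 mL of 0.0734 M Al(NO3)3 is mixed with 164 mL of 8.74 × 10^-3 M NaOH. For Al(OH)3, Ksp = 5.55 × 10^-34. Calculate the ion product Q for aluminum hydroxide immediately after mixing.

Q ≈ 1.69 × 10^-9

Total volume = 265 + 164 = 429 mL.
[Al^3+] = 7.34 x 10^-2 × (265/429) = 4.534 × 10^-2 M
[OH^-] = 8.74 x 10^-3 × (164/429) = 3.341 × 10^-3 M
Al(OH)3(s) ⇌ Al^3+ + 3 OH^-, so Q = [Al^3+][OH^-]^3
Q = (4.534 x 10^-2)(3.341 x 10^-3)^3 = 1.69 × 10^-9
Q > Ksp, so Al(OH)3 will precipitate.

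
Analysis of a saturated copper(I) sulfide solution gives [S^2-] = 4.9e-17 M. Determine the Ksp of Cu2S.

Cu2S(s) ⇌ 2 Cu^+(aq) + S^2-(aq)
Stoichiometry gives [Cu^+] = (2/1)[S^2-] = 9.80 × 10^-17 M.
Ksp = [Cu^+]^2[S^2-]
Ksp = (9.80 × 10^-17)^2 × 4.9 × 10^-17 = 4.7 x 10^-49

4.7 × 10^-49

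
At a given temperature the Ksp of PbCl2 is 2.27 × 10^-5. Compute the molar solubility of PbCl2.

PbCl2(s) <=> Pb^2+ + 2 Cl^-
Ksp = [Pb^2+][Cl^-]^2
If s mol/L of PbCl2 dissolves, [Pb^2+] = s and [Cl^-] = 2s.
Substituting: Ksp = s(2s)^2 = 4s^3
s = (2.27 × 10^-5 / 4)^(1/3) = 1.78 × 10^-2 M

s ≈ 1.78 x 10^-2 M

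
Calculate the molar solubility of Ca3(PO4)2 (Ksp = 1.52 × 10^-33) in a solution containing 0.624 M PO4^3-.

Ca3(PO4)2(s) ⇌ 3 Ca^2+(aq) + 2 PO4^3-(aq)
Ksp = [Ca^2+]^3[PO4^3-]^2
If s mol/L dissolves here, [Ca^2+] = 3s, [PO4^3-] = 0.624 + 2s ≈ 0.624 (since the PO4^3- already present dominates).
Ksp ≈ (3s)^3 × (0.624)^2
s = 5.25 x 10^-12 M
Check: 2s = 1.0 × 10^-11 ≪ 0.624, so the approximation is valid.

5.25 x 10^-12 M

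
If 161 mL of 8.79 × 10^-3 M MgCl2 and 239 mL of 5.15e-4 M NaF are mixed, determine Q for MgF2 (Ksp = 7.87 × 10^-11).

Total volume = 161 + 239 = 400 mL.
[Mg^2+] = 8.79 × 10^-3 × (161/400) = 3.538 × 10^-3 M
[F^-] = 5.15 x 10^-4 × (239/400) = 3.077 x 10^-4 M
MgF2(s) <=> Mg^2+(aq) + 2 F^-(aq), so Q = [Mg^2+][F^-]^2
Q = (3.538 × 10^-3)(3.077 × 10^-4)^2 = 3.35 x 10^-10
Q > Ksp, so MgF2 will precipitate.

Q ≈ 3.35 × 10^-10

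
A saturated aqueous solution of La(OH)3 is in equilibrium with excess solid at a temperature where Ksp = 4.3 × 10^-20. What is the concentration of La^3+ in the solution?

La(OH)3(s) ⇌ La^3+(aq) + 3 OH^-(aq)
Ksp = [La^3+][OH^-]^3
With molar solubility s: [La^3+] = s, [OH^-] = 3s.
So Ksp = s × (3s)^3 = 27s^4
Solving, s = (4.3 × 10^-20/27)^(1/4) = 6.32 × 10^-6 M
[La^3+] = s = 6.3 x 10^-6 M

[La^3+] = 6.3e-6 M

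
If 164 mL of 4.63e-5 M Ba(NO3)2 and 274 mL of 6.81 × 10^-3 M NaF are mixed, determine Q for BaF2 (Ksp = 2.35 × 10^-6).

Total volume = 164 + 274 = 438 mL.
[Ba^2+] = 4.63 × 10^-5 × (164/438) = 1.734 × 10^-5 M
[F^-] = 6.81 × 10^-3 × (274/438) = 4.260 x 10^-3 M
BaF2(s) ⇌ Ba^2+ + 2 F^-, so Q = [Ba^2+][F^-]^2
Q = (1.734 x 10^-5)(4.260 x 10^-3)^2 = 3.15 × 10^-10
Q < Ksp, so no precipitate of BaF2 forms.

Q = 3.15e-10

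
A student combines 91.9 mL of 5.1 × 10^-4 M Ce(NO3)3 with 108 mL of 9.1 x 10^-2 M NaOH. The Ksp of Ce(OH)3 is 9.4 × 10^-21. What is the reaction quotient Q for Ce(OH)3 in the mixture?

Total volume = 91.9 + 108 = 199.9 mL.
[Ce^3+] = 5.1 x 10^-4 × (91.9/199.9) = 2.34 x 10^-4 M
[OH^-] = 9.1 × 10^-2 × (108/199.9) = 4.92 x 10^-2 M
Ce(OH)3(s) ⇌ Ce^3+(aq) + 3 OH^-(aq), so Q = [Ce^3+][OH^-]^3
Q = (2.34 × 10^-4)(4.92 × 10^-2)^3 = 2.8 × 10^-8
Q > Ksp, so Ce(OH)3 will precipitate.

2.8 x 10^-8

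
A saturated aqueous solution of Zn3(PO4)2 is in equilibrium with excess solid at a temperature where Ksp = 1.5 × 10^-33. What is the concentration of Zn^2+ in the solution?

Zn3(PO4)2(s) <=> 3 Zn^2+ + 2 PO4^3-
Ksp = [Zn^2+]^3[PO4^3-]^2
Let s = molar solubility. Then [Zn^2+] = 3s and [PO4^3-] = 2s.
Ksp = (3s)^3(2s)^2 = 108s^5
s = (1.5 × 10^-33 / 108)^(1/5) = 1.07 × 10^-7 M
[Zn^2+] = 3s = 3.2 × 10^-7 M

3.2 x 10^-7 M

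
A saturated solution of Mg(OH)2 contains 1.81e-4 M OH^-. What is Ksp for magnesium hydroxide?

Mg(OH)2(s) ⇌ Mg^2+(aq) + 2 OH^-(aq)
Stoichiometry gives [Mg^2+] = (1/2)[OH^-] = 9.050 × 10^-5 M.
Ksp = [Mg^2+][OH^-]^2
Ksp = 9.050 × 10^-5 × (1.81 x 10^-4)^2 = 2.96 x 10^-12

Ksp ≈ 2.96 × 10^-12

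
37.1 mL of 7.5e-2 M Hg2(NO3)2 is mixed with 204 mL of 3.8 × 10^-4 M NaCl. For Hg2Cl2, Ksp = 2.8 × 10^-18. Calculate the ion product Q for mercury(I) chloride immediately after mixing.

Total volume = 37.1 + 204 = 241.1 mL.
[Hg2^2+] = 7.5 × 10^-2 × (37.1/241.1) = 1.15 × 10^-2 M
[Cl^-] = 3.8 × 10^-4 × (204/241.1) = 3.22 x 10^-4 M
Hg2Cl2(s) ⇌ Hg2^2+ + 2 Cl^-, so Q = [Hg2^2+][Cl^-]^2
Q = (1.15 × 10^-2)(3.22 x 10^-4)^2 = 1.2 × 10^-9
Q > Ksp, so Hg2Cl2 will precipitate.

1.2 x 10^-9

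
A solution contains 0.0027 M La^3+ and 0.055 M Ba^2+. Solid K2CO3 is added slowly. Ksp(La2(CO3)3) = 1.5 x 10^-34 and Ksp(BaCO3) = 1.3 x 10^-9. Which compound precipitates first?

La2(CO3)3

Precipitation of each salt starts when its ion product equals its Ksp.
For La2(CO3)3: 1.5 x 10^-34 = (0.0027)^2 × [CO3^2-]^3  ⇒  [CO3^2-] = 2.7 × 10^-10 M.
For BaCO3: 1.3 x 10^-9 = 0.055 × [CO3^2-]  ⇒  [CO3^2-] = 2.4 × 10^-8 M.
The salt with the lower threshold [CO3^2-] precipitates first: La2(CO3)3.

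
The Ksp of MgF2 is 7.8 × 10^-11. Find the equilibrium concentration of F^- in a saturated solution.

MgF2(s) ⇌ Mg^2+(aq) + 2 F^-(aq)
Ksp = [Mg^2+][F^-]^2
If s mol/L of MgF2 dissolves, [Mg^2+] = s and [F^-] = 2s.
Ksp = s(2s)^2 = 4s^3
Solving, s = (7.8 × 10^-11/4)^(1/3) = 2.69 × 10^-4 M
[F^-] = 2s = 5.4 × 10^-4 M

[F^-] ≈ 5.4e-4 M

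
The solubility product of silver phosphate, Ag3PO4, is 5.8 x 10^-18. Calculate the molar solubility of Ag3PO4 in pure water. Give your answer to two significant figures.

Ag3PO4(s) <=> 3 Ag^+(aq) + PO4^3-(aq)
Ksp = [Ag^+]^3[PO4^3-]
Let s = molar solubility. Then [Ag^+] = 3s and [PO4^3-] = s.
Substituting: Ksp = (3s)^3s = 27s^4
s^4 = 5.8 x 10^-18 / 27, so s = 2.2 × 10^-5 M

2.2e-5 M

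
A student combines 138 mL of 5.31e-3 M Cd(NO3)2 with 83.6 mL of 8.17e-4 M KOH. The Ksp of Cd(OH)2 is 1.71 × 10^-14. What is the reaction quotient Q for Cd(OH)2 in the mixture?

3.14 x 10^-10

Total volume = 138 + 83.6 = 221.6 mL.
[Cd^2+] = 5.31 × 10^-3 × (138/221.6) = 3.307 × 10^-3 M
[OH^-] = 8.17 x 10^-4 × (83.6/221.6) = 3.082 × 10^-4 M
Cd(OH)2(s) ⇌ Cd^2+ + 2 OH^-, so Q = [Cd^2+][OH^-]^2
Q = (3.307 x 10^-3)(3.082 × 10^-4)^2 = 3.14 × 10^-10
Q > Ksp, so Cd(OH)2 will precipitate.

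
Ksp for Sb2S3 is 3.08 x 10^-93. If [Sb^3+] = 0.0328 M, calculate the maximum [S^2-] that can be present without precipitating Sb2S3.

[S^2-] = 1.42e-30 M

Sb2S3(s) ⇌ 2 Sb^3+ + 3 S^2-
Ksp = [Sb^3+]^2[S^2-]^3
Precipitation begins when Q = Ksp. With [Sb^3+] = 0.0328 M:
3.08 x 10^-93 = (0.0328)^2 × [S^2-]^3
[S^2-] = (3.08 x 10^-93 / 1.076 × 10^-3)^(1/3) = 1.42 x 10^-30 M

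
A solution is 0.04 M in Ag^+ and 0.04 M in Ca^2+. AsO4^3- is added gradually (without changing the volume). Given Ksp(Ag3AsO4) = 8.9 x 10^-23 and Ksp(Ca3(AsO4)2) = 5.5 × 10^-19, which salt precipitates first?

Precipitation of each salt starts when its ion product equals its Ksp.
For Ag3AsO4: 8.9 x 10^-23 = (0.04)^3 × [AsO4^3-]  ⇒  [AsO4^3-] = 1.4 × 10^-18 M.
For Ca3(AsO4)2: 5.5 × 10^-19 = (0.04)^3 × [AsO4^3-]^2  ⇒  [AsO4^3-] = 9.3 x 10^-8 M.
The salt with the lower threshold [AsO4^3-] precipitates first: Ag3AsO4.

Ag3AsO4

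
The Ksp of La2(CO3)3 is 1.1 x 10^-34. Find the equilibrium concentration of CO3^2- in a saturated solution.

La2(CO3)3(s) ⇌ 2 La^3+ + 3 CO3^2-
Ksp = [La^3+]^2[CO3^2-]^3
Let s = molar solubility. Then [La^3+] = 2s and [CO3^2-] = 3s.
So Ksp = (2s)^2 × (3s)^3 = 108s^5
s = (1.1 x 10^-34 / 108)^(1/5) = 6.33 × 10^-8 M
[CO3^2-] = 3s = 1.9 x 10^-7 M

1.9 x 10^-7 M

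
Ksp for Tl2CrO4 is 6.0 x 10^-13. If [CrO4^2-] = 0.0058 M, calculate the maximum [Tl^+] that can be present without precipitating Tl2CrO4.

Tl2CrO4(s) ⇌ 2 Tl^+ + CrO4^2-
Ksp = [Tl^+]^2[CrO4^2-]
Precipitation begins when Q = Ksp. With [CrO4^2-] = 0.0058 M:
6.0 x 10^-13 = (0.0058) × [Tl^+]^2
[Tl^+] = (6.0 x 10^-13 / 5.8 × 10^-3)^(1/2) = 1.0 x 10^-5 M

1.0 × 10^-5 M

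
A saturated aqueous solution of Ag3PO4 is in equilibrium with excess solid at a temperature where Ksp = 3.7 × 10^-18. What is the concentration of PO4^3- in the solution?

1.9e-5 M

Ag3PO4(s) ⇌ 3 Ag^+(aq) + PO4^3-(aq)
Ksp = [Ag^+]^3[PO4^3-]
For each mole of Ag3PO4 that dissolves: [Ag^+] = 3s, [PO4^3-] = s.
Ksp = (3s)^3s = 27s^4
s = (3.7 × 10^-18 / 27)^(1/4) = 1.92 x 10^-5 M
[PO4^3-] = s = 1.9 x 10^-5 M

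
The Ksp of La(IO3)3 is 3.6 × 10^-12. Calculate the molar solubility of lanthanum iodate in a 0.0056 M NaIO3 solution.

La(IO3)3(s) <=> La^3+ + 3 IO3^-
Ksp = [La^3+][IO3^-]^3
Let s be the molar solubility in this solution. [La^3+] = s, [IO3^-] = 0.0056 + 3s ≈ 0.0056 (common-ion effect: IO3^- is already 0.0056 M).
Ksp ≈ s × (0.0056)^3
s = 2.0 × 10^-5 M
Check: 3s = 6.1 x 10^-5 ≪ 0.0056, so the approximation is valid.

2.0e-5 M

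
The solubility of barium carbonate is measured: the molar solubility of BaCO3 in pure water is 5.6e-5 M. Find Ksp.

3.1 × 10^-9

BaCO3(s) ⇌ Ba^2+(aq) + CO3^2-(aq)
Let s = molar solubility. Then [Ba^2+] = s and [CO3^2-] = s.
Ksp = [Ba^2+][CO3^2-]
Ksp = s^2
Ksp = (5.6 × 10^-5)^2 = 3.1 × 10^-9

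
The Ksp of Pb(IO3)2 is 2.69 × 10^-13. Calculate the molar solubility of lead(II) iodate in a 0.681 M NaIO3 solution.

Pb(IO3)2(s) ⇌ Pb^2+ + 2 IO3^-
Ksp = [Pb^2+][IO3^-]^2
Let s = moles of Pb(IO3)2 that dissolve per litre. [Pb^2+] = s, [IO3^-] = 0.681 + 2s ≈ 0.681 (since IO3^- from NaIO3 dominates).
Ksp ≈ s × (0.681)^2
s = 5.80 × 10^-13 M
Check: 2s = 1.2 × 10^-12 ≪ 0.681, so the approximation is valid.

s ≈ 5.80 × 10^-13 M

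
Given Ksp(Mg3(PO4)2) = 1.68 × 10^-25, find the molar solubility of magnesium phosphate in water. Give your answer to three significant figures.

s ≈ 4.35e-6 M

Mg3(PO4)2(s) ⇌ 3 Mg^2+ + 2 PO4^3-
Ksp = [Mg^2+]^3[PO4^3-]^2
Let s = molar solubility. Then [Mg^2+] = 3s and [PO4^3-] = 2s.
So Ksp = (3s)^3 × (2s)^2 = 108s^5
s^5 = 1.68 × 10^-25 / 108, so s = 4.35 × 10^-6 M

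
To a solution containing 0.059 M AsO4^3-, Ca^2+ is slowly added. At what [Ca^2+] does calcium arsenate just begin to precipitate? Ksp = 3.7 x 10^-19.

Ca3(AsO4)2(s) ⇌ 3 Ca^2+ + 2 AsO4^3-
Ksp = [Ca^2+]^3[AsO4^3-]^2
Precipitation begins when Q = Ksp. With [AsO4^3-] = 0.059 M:
3.7 x 10^-19 = (0.059)^2 × [Ca^2+]^3
[Ca^2+] = (3.7 x 10^-19 / 3.48 x 10^-3)^(1/3) = 4.7 x 10^-6 M

4.7 × 10^-6 M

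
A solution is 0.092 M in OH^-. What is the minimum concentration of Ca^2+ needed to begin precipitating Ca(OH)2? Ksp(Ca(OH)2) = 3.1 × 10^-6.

Ca(OH)2(s) ⇌ Ca^2+ + 2 OH^-
Ksp = [Ca^2+][OH^-]^2
Precipitation begins when Q = Ksp. With [OH^-] = 0.092 M:
3.1 × 10^-6 = (0.092)^2 × [Ca^2+]
[Ca^2+] = (3.1 × 10^-6 / 8.46 × 10^-3) = 3.7 × 10^-4 M

3.7e-4 M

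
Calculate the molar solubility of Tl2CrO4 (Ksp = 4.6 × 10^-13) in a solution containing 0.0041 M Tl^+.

2.7 × 10^-8 M

Tl2CrO4(s) ⇌ 2 Tl^+ + CrO4^2-
Ksp = [Tl^+]^2[CrO4^2-]
Let s = moles of Tl2CrO4 that dissolve per litre. [Tl^+] = 0.0041 + 2s ≈ 0.0041, [CrO4^2-] = s (common-ion effect: Tl^+ is already 0.0041 M).
Ksp ≈ (0.0041)^2 × s
s = 2.7 × 10^-8 M
Check: 2s = 5.5 × 10^-8 ≪ 0.0041, so the approximation is valid.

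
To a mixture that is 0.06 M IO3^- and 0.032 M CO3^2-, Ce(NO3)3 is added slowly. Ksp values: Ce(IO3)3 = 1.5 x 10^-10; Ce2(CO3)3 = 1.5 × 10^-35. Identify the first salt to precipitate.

Each salt begins to precipitate when Q = Ksp, i.e. when [Ce^3+] reaches its threshold.
For Ce(IO3)3: 1.5 x 10^-10 = (0.06)^3 × [Ce^3+]  ⇒  [Ce^3+] = 6.9 × 10^-7 M.
For Ce2(CO3)3: 1.5 × 10^-35 = (0.032)^3 × [Ce^3+]^2  ⇒  [Ce^3+] = 6.8 × 10^-16 M.
The salt with the lower threshold [Ce^3+] precipitates first: Ce2(CO3)3.

Ce2(CO3)3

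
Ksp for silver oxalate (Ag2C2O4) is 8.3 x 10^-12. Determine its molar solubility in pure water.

s = 1.3e-4 M

Ag2C2O4(s) <=> 2 Ag^+ + C2O4^2-
Ksp = [Ag^+]^2[C2O4^2-]
For each mole of Ag2C2O4 that dissolves: [Ag^+] = 2s, [C2O4^2-] = s.
So Ksp = (2s)^2 × s = 4s^3
s = (8.3 x 10^-12 / 4)^(1/3) = 1.3 × 10^-4 M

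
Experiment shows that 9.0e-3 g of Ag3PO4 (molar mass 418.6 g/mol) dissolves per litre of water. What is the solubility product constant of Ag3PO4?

Molar solubility s = (9.0 × 10^-3 g/L) / (418.6 g/mol) = 2.15 x 10^-5 M.
Ag3PO4(s) <=> 3 Ag^+ + PO4^3-
If s mol/L of Ag3PO4 dissolves, [Ag^+] = 3s and [PO4^3-] = s.
Ksp = [Ag^+]^3[PO4^3-]
So Ksp = (3s)^3 × s = 27s^4
Ksp = 27 × (2.15 × 10^-5)^4 = 5.8 x 10^-18

Ksp = 5.8 × 10^-18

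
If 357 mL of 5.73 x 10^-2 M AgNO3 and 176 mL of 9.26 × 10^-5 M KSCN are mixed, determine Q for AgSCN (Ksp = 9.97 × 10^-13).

Q = 1.17 × 10^-6

Total volume = 357 + 176 = 533 mL.
[Ag^+] = 5.73 x 10^-2 × (357/533) = 3.838 x 10^-2 M
[SCN^-] = 9.26 × 10^-5 × (176/533) = 3.058 x 10^-5 M
AgSCN(s) <=> Ag^+ + SCN^-, so Q = [Ag^+][SCN^-]
Q = (3.838 x 10^-2)(3.058 × 10^-5) = 1.17 × 10^-6
Q > Ksp, so AgSCN will precipitate.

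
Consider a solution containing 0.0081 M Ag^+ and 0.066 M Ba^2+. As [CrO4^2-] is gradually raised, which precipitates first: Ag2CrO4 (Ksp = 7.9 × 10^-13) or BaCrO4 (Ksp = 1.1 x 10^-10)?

Precipitation of each salt starts when its ion product equals its Ksp.
For Ag2CrO4: 7.9 × 10^-13 = (0.0081)^2 × [CrO4^2-]  ⇒  [CrO4^2-] = 1.2 x 10^-8 M.
For BaCrO4: 1.1 x 10^-10 = 0.066 × [CrO4^2-]  ⇒  [CrO4^2-] = 1.7 × 10^-9 M.
The salt with the lower threshold [CrO4^2-] precipitates first: BaCrO4.

BaCrO4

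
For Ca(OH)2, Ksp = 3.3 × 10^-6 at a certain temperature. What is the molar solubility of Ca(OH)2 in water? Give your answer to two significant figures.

s ≈ 9.4 × 10^-3 M

Ca(OH)2(s) ⇌ Ca^2+(aq) + 2 OH^-(aq)
Ksp = [Ca^2+][OH^-]^2
With molar solubility s: [Ca^2+] = s, [OH^-] = 2s.
Ksp = s(2s)^2 = 4s^3
Solving, s = (3.3 × 10^-6/4)^(1/3) = 9.4 × 10^-3 M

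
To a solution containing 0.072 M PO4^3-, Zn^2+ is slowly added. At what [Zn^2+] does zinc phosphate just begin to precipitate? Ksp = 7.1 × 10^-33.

[Zn^2+] = 1.1 × 10^-10 M

Zn3(PO4)2(s) ⇌ 3 Zn^2+(aq) + 2 PO4^3-(aq)
Ksp = [Zn^2+]^3[PO4^3-]^2
Precipitation begins when Q = Ksp. With [PO4^3-] = 0.072 M:
7.1 × 10^-33 = (0.072)^2 × [Zn^2+]^3
[Zn^2+] = (7.1 × 10^-33 / 5.18 × 10^-3)^(1/3) = 1.1 x 10^-10 M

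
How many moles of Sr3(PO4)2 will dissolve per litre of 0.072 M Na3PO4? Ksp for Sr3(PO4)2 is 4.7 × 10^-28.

Sr3(PO4)2(s) <=> 3 Sr^2+ + 2 PO4^3-
Ksp = [Sr^2+]^3[PO4^3-]^2
Let s = moles of Sr3(PO4)2 that dissolve per litre. [Sr^2+] = 3s, [PO4^3-] = 0.072 + 2s ≈ 0.072 (since PO4^3- from Na3PO4 dominates).
Ksp ≈ (3s)^3 × (0.072)^2
s = 1.5 × 10^-9 M
Check: 2s = 3.0 × 10^-9 ≪ 0.072, so the approximation is valid.

1.5e-9 M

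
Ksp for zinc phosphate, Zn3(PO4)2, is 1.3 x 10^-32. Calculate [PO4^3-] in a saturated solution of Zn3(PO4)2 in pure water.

Zn3(PO4)2(s) ⇌ 3 Zn^2+(aq) + 2 PO4^3-(aq)
Ksp = [Zn^2+]^3[PO4^3-]^2
If s mol/L of Zn3(PO4)2 dissolves, [Zn^2+] = 3s and [PO4^3-] = 2s.
Substituting: Ksp = (3s)^3(2s)^2 = 108s^5
Solving, s = (1.3 x 10^-32/108)^(1/5) = 1.64 × 10^-7 M
[PO4^3-] = 2s = 3.3 × 10^-7 M

[PO4^3-] = 3.3e-7 M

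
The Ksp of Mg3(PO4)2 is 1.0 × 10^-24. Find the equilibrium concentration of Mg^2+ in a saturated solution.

[Mg^2+] ≈ 1.9 x 10^-5 M

Mg3(PO4)2(s) ⇌ 3 Mg^2+ + 2 PO4^3-
Ksp = [Mg^2+]^3[PO4^3-]^2
For each mole of Mg3(PO4)2 that dissolves: [Mg^2+] = 3s, [PO4^3-] = 2s.
Ksp = (3s)^3(2s)^2 = 108s^5
Solving, s = (1.0 × 10^-24/108)^(1/5) = 6.21 × 10^-6 M
[Mg^2+] = 3s = 1.9 × 10^-5 M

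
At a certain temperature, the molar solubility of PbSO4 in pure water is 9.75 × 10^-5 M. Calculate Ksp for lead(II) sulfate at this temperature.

Ksp = 9.51e-9

PbSO4(s) ⇌ Pb^2+(aq) + SO4^2-(aq)
If s mol/L of PbSO4 dissolves, [Pb^2+] = s and [SO4^2-] = s.
Ksp = [Pb^2+][SO4^2-]
Ksp = (s)(s) = s^2
With s = 9.75 × 10^-5: Ksp = 9.51 × 10^-9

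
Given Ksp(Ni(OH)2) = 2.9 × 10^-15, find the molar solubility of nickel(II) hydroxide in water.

s = 9.0e-6 M

Ni(OH)2(s) ⇌ Ni^2+(aq) + 2 OH^-(aq)
Ksp = [Ni^2+][OH^-]^2
With molar solubility s: [Ni^2+] = s, [OH^-] = 2s.
Ksp = s(2s)^2 = 4s^3
s^3 = 2.9 × 10^-15 / 4, so s = 9.0 × 10^-6 M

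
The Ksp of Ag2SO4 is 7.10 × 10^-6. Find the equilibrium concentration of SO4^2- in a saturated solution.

1.21 x 10^-2 M

Ag2SO4(s) <=> 2 Ag^+(aq) + SO4^2-(aq)
Ksp = [Ag^+]^2[SO4^2-]
If s mol/L of Ag2SO4 dissolves, [Ag^+] = 2s and [SO4^2-] = s.
Ksp = (2s)^2s = 4s^3
Solving, s = (7.10 × 10^-6/4)^(1/3) = 1.211 × 10^-2 M
[SO4^2-] = s = 1.21 × 10^-2 M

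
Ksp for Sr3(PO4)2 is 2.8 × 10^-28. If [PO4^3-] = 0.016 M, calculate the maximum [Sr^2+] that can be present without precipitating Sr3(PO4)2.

[Sr^2+] = 1.0 x 10^-8 M

Sr3(PO4)2(s) ⇌ 3 Sr^2+ + 2 PO4^3-
Ksp = [Sr^2+]^3[PO4^3-]^2
Precipitation begins when Q = Ksp. With [PO4^3-] = 0.016 M:
2.8 × 10^-28 = (0.016)^2 × [Sr^2+]^3
[Sr^2+] = (2.8 × 10^-28 / 2.56 × 10^-4)^(1/3) = 1.0 × 10^-8 M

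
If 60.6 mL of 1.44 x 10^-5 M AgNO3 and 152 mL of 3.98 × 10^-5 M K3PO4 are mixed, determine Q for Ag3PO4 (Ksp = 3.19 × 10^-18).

Q = 1.97 × 10^-21

Total volume = 60.6 + 152 = 212.6 mL.
[Ag^+] = 1.44 × 10^-5 × (60.6/212.6) = 4.105 × 10^-6 M
[PO4^3-] = 3.98 × 10^-5 × (152/212.6) = 2.846 × 10^-5 M
Ag3PO4(s) ⇌ 3 Ag^+ + PO4^3-, so Q = [Ag^+]^3[PO4^3-]
Q = (4.105 × 10^-6)^3(2.846 × 10^-5) = 1.97 × 10^-21
Q < Ksp, so no precipitate of Ag3PO4 forms.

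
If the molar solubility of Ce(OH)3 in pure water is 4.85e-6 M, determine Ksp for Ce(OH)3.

Ce(OH)3(s) ⇌ Ce^3+ + 3 OH^-
Let s = molar solubility. Then [Ce^3+] = s and [OH^-] = 3s.
Ksp = [Ce^3+][OH^-]^3
Ksp = s(3s)^3 = 27s^4
Ksp = 27 × (4.85 × 10^-6)^4 = 1.49 x 10^-20

Ksp = 1.49 × 10^-20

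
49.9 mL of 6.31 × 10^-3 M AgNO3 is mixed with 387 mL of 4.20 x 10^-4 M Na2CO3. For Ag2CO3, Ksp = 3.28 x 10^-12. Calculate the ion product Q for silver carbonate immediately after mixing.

Q ≈ 1.93 × 10^-10

Total volume = 49.9 + 387 = 436.9 mL.
[Ag^+] = 6.31 × 10^-3 × (49.9/436.9) = 7.207 x 10^-4 M
[CO3^2-] = 4.20 x 10^-4 × (387/436.9) = 3.720 × 10^-4 M
Ag2CO3(s) ⇌ 2 Ag^+(aq) + CO3^2-(aq), so Q = [Ag^+]^2[CO3^2-]
Q = (7.207 x 10^-4)^2(3.720 x 10^-4) = 1.93 x 10^-10
Q > Ksp, so Ag2CO3 will precipitate.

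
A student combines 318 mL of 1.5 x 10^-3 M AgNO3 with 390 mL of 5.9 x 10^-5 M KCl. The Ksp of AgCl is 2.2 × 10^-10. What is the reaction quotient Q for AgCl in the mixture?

Total volume = 318 + 390 = 708 mL.
[Ag^+] = 1.5 x 10^-3 × (318/708) = 6.74 × 10^-4 M
[Cl^-] = 5.9 × 10^-5 × (390/708) = 3.25 x 10^-5 M
AgCl(s) <=> Ag^+(aq) + Cl^-(aq), so Q = [Ag^+][Cl^-]
Q = (6.74 × 10^-4)(3.25 × 10^-5) = 2.2 x 10^-8
Q > Ksp, so AgCl will precipitate.

Q ≈ 2.2 × 10^-8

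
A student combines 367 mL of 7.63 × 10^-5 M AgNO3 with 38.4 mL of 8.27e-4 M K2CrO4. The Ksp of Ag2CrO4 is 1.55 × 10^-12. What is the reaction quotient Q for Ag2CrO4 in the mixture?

Q ≈ 3.74 × 10^-13

Total volume = 367 + 38.4 = 405.4 mL.
[Ag^+] = 7.63 × 10^-5 × (367/405.4) = 6.907 × 10^-5 M
[CrO4^2-] = 8.27 x 10^-4 × (38.4/405.4) = 7.833 × 10^-5 M
Ag2CrO4(s) ⇌ 2 Ag^+ + CrO4^2-, so Q = [Ag^+]^2[CrO4^2-]
Q = (6.907 × 10^-5)^2(7.833 × 10^-5) = 3.74 × 10^-13
Q < Ksp, so no precipitate of Ag2CrO4 forms.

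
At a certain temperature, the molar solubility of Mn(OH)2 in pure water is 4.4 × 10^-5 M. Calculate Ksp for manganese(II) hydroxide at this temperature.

Mn(OH)2(s) <=> Mn^2+ + 2 OH^-
If s mol/L of Mn(OH)2 dissolves, [Mn^2+] = s and [OH^-] = 2s.
Ksp = [Mn^2+][OH^-]^2
So Ksp = s × (2s)^2 = 4s^3
With s = 4.4 x 10^-5: Ksp = 3.4 x 10^-13

3.4e-13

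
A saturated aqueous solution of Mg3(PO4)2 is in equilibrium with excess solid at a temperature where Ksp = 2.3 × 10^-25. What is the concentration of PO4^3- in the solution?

Mg3(PO4)2(s) ⇌ 3 Mg^2+ + 2 PO4^3-
Ksp = [Mg^2+]^3[PO4^3-]^2
For each mole of Mg3(PO4)2 that dissolves: [Mg^2+] = 3s, [PO4^3-] = 2s.
Substituting: Ksp = (3s)^3(2s)^2 = 108s^5
s^5 = 2.3 × 10^-25 / 108, so s = 4.63 x 10^-6 M
[PO4^3-] = 2s = 9.3 × 10^-6 M

[PO4^3-] ≈ 9.3 × 10^-6 M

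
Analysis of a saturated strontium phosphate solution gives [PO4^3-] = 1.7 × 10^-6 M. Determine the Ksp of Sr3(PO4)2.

Sr3(PO4)2(s) <=> 3 Sr^2+ + 2 PO4^3-
Stoichiometry gives [Sr^2+] = (3/2)[PO4^3-] = 2.55 × 10^-6 M.
Ksp = [Sr^2+]^3[PO4^3-]^2
Ksp = (2.55 × 10^-6)^3 × (1.7 × 10^-6)^2 = 4.8 x 10^-29

Ksp ≈ 4.8 x 10^-29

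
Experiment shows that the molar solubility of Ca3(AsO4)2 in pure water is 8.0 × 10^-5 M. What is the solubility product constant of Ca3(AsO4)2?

Ca3(AsO4)2(s) ⇌ 3 Ca^2+ + 2 AsO4^3-
If s mol/L of Ca3(AsO4)2 dissolves, [Ca^2+] = 3s and [AsO4^3-] = 2s.
Ksp = [Ca^2+]^3[AsO4^3-]^2
So Ksp = (3s)^3 × (2s)^2 = 108s^5
With s = 8.0 × 10^-5: Ksp = 3.5 x 10^-19

Ksp ≈ 3.5 × 10^-19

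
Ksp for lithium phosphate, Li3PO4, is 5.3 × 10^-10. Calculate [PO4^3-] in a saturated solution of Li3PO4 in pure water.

Li3PO4(s) ⇌ 3 Li^+ + PO4^3-
Ksp = [Li^+]^3[PO4^3-]
For each mole of Li3PO4 that dissolves: [Li^+] = 3s, [PO4^3-] = s.
Ksp = (3s)^3s = 27s^4
s = (5.3 × 10^-10 / 27)^(1/4) = 2.10 × 10^-3 M
[PO4^3-] = s = 2.1 × 10^-3 M

[PO4^3-] ≈ 2.1e-3 M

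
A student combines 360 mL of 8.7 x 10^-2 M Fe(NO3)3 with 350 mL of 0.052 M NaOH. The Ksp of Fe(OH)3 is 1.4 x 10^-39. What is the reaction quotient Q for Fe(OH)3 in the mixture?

Total volume = 360 + 350 = 710 mL.
[Fe^3+] = 8.7 x 10^-2 × (360/710) = 4.41 x 10^-2 M
[OH^-] = 5.2 x 10^-2 × (350/710) = 2.56 x 10^-2 M
Fe(OH)3(s) <=> Fe^3+(aq) + 3 OH^-(aq), so Q = [Fe^3+][OH^-]^3
Q = (4.41 x 10^-2)(2.56 × 10^-2)^3 = 7.4 × 10^-7
Q > Ksp, so Fe(OH)3 will precipitate.

7.4 × 10^-7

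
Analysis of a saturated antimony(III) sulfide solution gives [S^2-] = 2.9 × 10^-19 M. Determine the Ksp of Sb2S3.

Ksp = 9.1e-94

Sb2S3(s) <=> 2 Sb^3+ + 3 S^2-
Stoichiometry gives [Sb^3+] = (2/3)[S^2-] = 1.93 × 10^-19 M.
Ksp = [Sb^3+]^2[S^2-]^3
Ksp = (1.93 x 10^-19)^2 × (2.9 × 10^-19)^3 = 9.1 × 10^-94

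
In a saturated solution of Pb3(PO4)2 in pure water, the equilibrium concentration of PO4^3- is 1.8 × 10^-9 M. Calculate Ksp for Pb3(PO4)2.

Pb3(PO4)2(s) ⇌ 3 Pb^2+ + 2 PO4^3-
Stoichiometry gives [Pb^2+] = (3/2)[PO4^3-] = 2.70 × 10^-9 M.
Ksp = [Pb^2+]^3[PO4^3-]^2
Ksp = (2.70 x 10^-9)^3 × (1.8 x 10^-9)^2 = 6.4 × 10^-44

Ksp ≈ 6.4 x 10^-44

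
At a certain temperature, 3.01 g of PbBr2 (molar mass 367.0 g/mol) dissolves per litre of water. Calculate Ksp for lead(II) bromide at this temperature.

Ksp ≈ 2.21 x 10^-6

Molar solubility s = (3.01 g/L) / (367.0 g/mol) = 8.202 × 10^-3 M.
PbBr2(s) ⇌ Pb^2+(aq) + 2 Br^-(aq)
Let s = molar solubility. Then [Pb^2+] = s and [Br^-] = 2s.
Ksp = [Pb^2+][Br^-]^2
Ksp = s(2s)^2 = 4s^3
With s = 8.202 × 10^-3: Ksp = 2.21 × 10^-6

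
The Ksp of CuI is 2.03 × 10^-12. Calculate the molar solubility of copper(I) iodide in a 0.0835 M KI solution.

CuI(s) ⇌ Cu^+(aq) + I^-(aq)
Ksp = [Cu^+][I^-]
Let s = moles of CuI that dissolve per litre. [Cu^+] = s, [I^-] = 0.0835 + s ≈ 0.0835 (since I^- from KI dominates).
Ksp ≈ s × 0.0835
s = 2.43 x 10^-11 M
Check: s = 2.4 × 10^-11 ≪ 0.0835, so the approximation is valid.

s = 2.43 × 10^-11 M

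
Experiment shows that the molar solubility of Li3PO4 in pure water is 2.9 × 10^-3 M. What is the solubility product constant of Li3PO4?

1.9e-9

Li3PO4(s) ⇌ 3 Li^+ + PO4^3-
Let s = molar solubility. Then [Li^+] = 3s and [PO4^3-] = s.
Ksp = [Li^+]^3[PO4^3-]
So Ksp = (3s)^3 × s = 27s^4
With s = 2.9 × 10^-3: Ksp = 1.9 × 10^-9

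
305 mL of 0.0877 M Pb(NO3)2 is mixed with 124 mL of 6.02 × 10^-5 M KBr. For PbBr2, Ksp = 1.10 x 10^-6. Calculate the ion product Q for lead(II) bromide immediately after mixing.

1.89e-11

Total volume = 305 + 124 = 429 mL.
[Pb^2+] = 8.77 × 10^-2 × (305/429) = 6.235 x 10^-2 M
[Br^-] = 6.02 × 10^-5 × (124/429) = 1.740 × 10^-5 M
PbBr2(s) ⇌ Pb^2+ + 2 Br^-, so Q = [Pb^2+][Br^-]^2
Q = (6.235 × 10^-2)(1.740 x 10^-5)^2 = 1.89 × 10^-11
Q < Ksp, so no precipitate of PbBr2 forms.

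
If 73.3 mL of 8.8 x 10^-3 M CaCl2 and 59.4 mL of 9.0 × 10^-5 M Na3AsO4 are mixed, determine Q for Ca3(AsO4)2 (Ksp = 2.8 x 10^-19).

Total volume = 73.3 + 59.4 = 132.7 mL.
[Ca^2+] = 8.8 × 10^-3 × (73.3/132.7) = 4.86 × 10^-3 M
[AsO4^3-] = 9.0 × 10^-5 × (59.4/132.7) = 4.03 × 10^-5 M
Ca3(AsO4)2(s) <=> 3 Ca^2+(aq) + 2 AsO4^3-(aq), so Q = [Ca^2+]^3[AsO4^3-]^2
Q = (4.86 x 10^-3)^3(4.03 × 10^-5)^2 = 1.9 × 10^-16
Q > Ksp, so Ca3(AsO4)2 will precipitate.

Q = 1.9e-16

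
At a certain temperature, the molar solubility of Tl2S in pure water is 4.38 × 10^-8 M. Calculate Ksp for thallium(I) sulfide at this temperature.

3.36e-22

Tl2S(s) <=> 2 Tl^+(aq) + S^2-(aq)
With molar solubility s: [Tl^+] = 2s, [S^2-] = s.
Ksp = [Tl^+]^2[S^2-]
Ksp = (2s)^2s = 4s^3
With s = 4.38 x 10^-8: Ksp = 3.36 × 10^-22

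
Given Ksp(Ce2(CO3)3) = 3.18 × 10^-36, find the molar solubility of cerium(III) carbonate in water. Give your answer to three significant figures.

s ≈ 3.12e-8 M

Ce2(CO3)3(s) ⇌ 2 Ce^3+ + 3 CO3^2-
Ksp = [Ce^3+]^2[CO3^2-]^3
Let s = molar solubility. Then [Ce^3+] = 2s and [CO3^2-] = 3s.
Ksp = (2s)^2(3s)^3 = 108s^5
s^5 = 3.18 × 10^-36 / 108, so s = 3.12 x 10^-8 M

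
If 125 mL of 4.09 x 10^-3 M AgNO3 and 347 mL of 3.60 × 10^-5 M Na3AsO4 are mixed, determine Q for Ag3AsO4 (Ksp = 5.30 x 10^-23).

Q ≈ 3.36 x 10^-14

Total volume = 125 + 347 = 472 mL.
[Ag^+] = 4.09 x 10^-3 × (125/472) = 1.083 x 10^-3 M
[AsO4^3-] = 3.60 × 10^-5 × (347/472) = 2.647 × 10^-5 M
Ag3AsO4(s) <=> 3 Ag^+(aq) + AsO4^3-(aq), so Q = [Ag^+]^3[AsO4^3-]
Q = (1.083 × 10^-3)^3(2.647 × 10^-5) = 3.36 x 10^-14
Q > Ksp, so Ag3AsO4 will precipitate.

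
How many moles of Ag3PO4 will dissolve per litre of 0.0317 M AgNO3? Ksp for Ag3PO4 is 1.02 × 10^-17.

Ag3PO4(s) <=> 3 Ag^+(aq) + PO4^3-(aq)
Ksp = [Ag^+]^3[PO4^3-]
Let s be the molar solubility in this solution. [Ag^+] = 0.0317 + 3s ≈ 0.0317, [PO4^3-] = s (since Ag^+ from AgNO3 dominates).
Ksp ≈ (0.0317)^3 × s
s = 3.20 × 10^-13 M
Check: 3s = 9.6 × 10^-13 ≪ 0.0317, so the approximation is valid.

s ≈ 3.20 x 10^-13 M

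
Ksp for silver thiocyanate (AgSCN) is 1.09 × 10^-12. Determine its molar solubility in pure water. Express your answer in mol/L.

s ≈ 1.04 × 10^-6 M

AgSCN(s) <=> Ag^+(aq) + SCN^-(aq)
Ksp = [Ag^+][SCN^-]
For each mole of AgSCN that dissolves: [Ag^+] = s, [SCN^-] = s.
Ksp = (s)(s) = s^2
s = √(1.09 × 10^-12) = 1.04 x 10^-6 M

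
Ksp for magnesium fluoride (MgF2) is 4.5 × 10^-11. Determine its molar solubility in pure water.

s ≈ 2.2e-4 M

MgF2(s) <=> Mg^2+(aq) + 2 F^-(aq)
Ksp = [Mg^2+][F^-]^2
If s mol/L of MgF2 dissolves, [Mg^2+] = s and [F^-] = 2s.
So Ksp = s × (2s)^2 = 4s^3
Solving, s = (4.5 × 10^-11/4)^(1/3) = 2.2 x 10^-4 M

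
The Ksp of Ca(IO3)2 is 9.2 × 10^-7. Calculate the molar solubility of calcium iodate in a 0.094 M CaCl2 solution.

1.6 x 10^-3 M

Ca(IO3)2(s) ⇌ Ca^2+(aq) + 2 IO3^-(aq)
Ksp = [Ca^2+][IO3^-]^2
Let s = moles of Ca(IO3)2 that dissolve per litre. [Ca^2+] = 0.094 + s ≈ 0.094, [IO3^-] = 2s (common-ion effect: Ca^2+ is already 0.094 M).
Ksp ≈ 0.094 × (2s)^2
s = 1.6 × 10^-3 M
Check: s = 1.6 × 10^-3 ≪ 0.094, so the approximation is valid.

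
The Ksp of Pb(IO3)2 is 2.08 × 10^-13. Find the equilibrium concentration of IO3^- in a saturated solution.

Pb(IO3)2(s) ⇌ Pb^2+ + 2 IO3^-
Ksp = [Pb^2+][IO3^-]^2
Let s = molar solubility. Then [Pb^2+] = s and [IO3^-] = 2s.
So Ksp = s × (2s)^2 = 4s^3
Solving, s = (2.08 × 10^-13/4)^(1/3) = 3.733 × 10^-5 M
[IO3^-] = 2s = 7.47 × 10^-5 M

[IO3^-] = 7.47 x 10^-5 M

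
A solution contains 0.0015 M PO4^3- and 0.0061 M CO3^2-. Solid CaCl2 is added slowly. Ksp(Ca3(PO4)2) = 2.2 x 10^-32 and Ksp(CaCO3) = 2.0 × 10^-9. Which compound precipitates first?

Ca3(PO4)2

Precipitation of each salt starts when its ion product equals its Ksp.
For Ca3(PO4)2: 2.2 x 10^-32 = (0.0015)^2 × [Ca^2+]^3  ⇒  [Ca^2+] = 2.1 × 10^-9 M.
For CaCO3: 2.0 × 10^-9 = 0.0061 × [Ca^2+]  ⇒  [Ca^2+] = 3.3 x 10^-7 M.
The salt with the lower threshold [Ca^2+] precipitates first: Ca3(PO4)2.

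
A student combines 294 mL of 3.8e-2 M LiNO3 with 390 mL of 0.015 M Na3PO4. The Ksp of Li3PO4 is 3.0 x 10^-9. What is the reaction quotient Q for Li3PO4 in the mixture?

3.7 x 10^-8

Total volume = 294 + 390 = 684 mL.
[Li^+] = 3.8 × 10^-2 × (294/684) = 1.63 × 10^-2 M
[PO4^3-] = 1.5 × 10^-2 × (390/684) = 8.55 × 10^-3 M
Li3PO4(s) <=> 3 Li^+ + PO4^3-, so Q = [Li^+]^3[PO4^3-]
Q = (1.63 × 10^-2)^3(8.55 × 10^-3) = 3.7 x 10^-8
Q > Ksp, so Li3PO4 will precipitate.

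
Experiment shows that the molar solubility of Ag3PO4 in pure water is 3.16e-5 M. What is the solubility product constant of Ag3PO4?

Ag3PO4(s) ⇌ 3 Ag^+(aq) + PO4^3-(aq)
If s mol/L of Ag3PO4 dissolves, [Ag^+] = 3s and [PO4^3-] = s.
Ksp = [Ag^+]^3[PO4^3-]
So Ksp = (3s)^3 × s = 27s^4
Ksp = 27 × (3.16 × 10^-5)^4 = 2.69 × 10^-17

Ksp = 2.69 × 10^-17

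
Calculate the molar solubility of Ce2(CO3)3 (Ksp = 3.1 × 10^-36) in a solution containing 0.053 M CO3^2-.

s = 7.2e-17 M

Ce2(CO3)3(s) ⇌ 2 Ce^3+ + 3 CO3^2-
Ksp = [Ce^3+]^2[CO3^2-]^3
Let s be the molar solubility in this solution. [Ce^3+] = 2s, [CO3^2-] = 0.053 + 3s ≈ 0.053 (common-ion effect: CO3^2- is already 0.053 M).
Ksp ≈ (2s)^2 × (0.053)^3
s = 7.2 × 10^-17 M
Check: 3s = 2.2 × 10^-16 ≪ 0.053, so the approximation is valid.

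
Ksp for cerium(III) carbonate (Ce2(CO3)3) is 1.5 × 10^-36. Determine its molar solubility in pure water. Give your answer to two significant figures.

2.7 × 10^-8 M

Ce2(CO3)3(s) ⇌ 2 Ce^3+ + 3 CO3^2-
Ksp = [Ce^3+]^2[CO3^2-]^3
If s mol/L of Ce2(CO3)3 dissolves, [Ce^3+] = 2s and [CO3^2-] = 3s.
Ksp = (2s)^2(3s)^3 = 108s^5
s = (1.5 × 10^-36 / 108)^(1/5) = 2.7 × 10^-8 M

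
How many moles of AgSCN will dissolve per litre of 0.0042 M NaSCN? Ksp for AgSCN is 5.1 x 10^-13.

1.2e-10 M

AgSCN(s) <=> Ag^+ + SCN^-
Ksp = [Ag^+][SCN^-]
If s mol/L dissolves here, [Ag^+] = s, [SCN^-] = 0.0042 + s ≈ 0.0042 (Ksp is small, so little additional dissolves).
Ksp ≈ s × 0.0042
s = 1.2 × 10^-10 M
Check: s = 1.2 x 10^-10 ≪ 0.0042, so the approximation is valid.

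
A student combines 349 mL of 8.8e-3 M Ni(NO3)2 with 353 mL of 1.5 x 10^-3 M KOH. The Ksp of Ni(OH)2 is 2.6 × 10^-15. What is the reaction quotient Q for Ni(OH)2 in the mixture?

2.5 × 10^-9

Total volume = 349 + 353 = 702 mL.
[Ni^2+] = 8.8 × 10^-3 × (349/702) = 4.37 x 10^-3 M
[OH^-] = 1.5 × 10^-3 × (353/702) = 7.54 x 10^-4 M
Ni(OH)2(s) <=> Ni^2+(aq) + 2 OH^-(aq), so Q = [Ni^2+][OH^-]^2
Q = (4.37 x 10^-3)(7.54 × 10^-4)^2 = 2.5 x 10^-9
Q > Ksp, so Ni(OH)2 will precipitate.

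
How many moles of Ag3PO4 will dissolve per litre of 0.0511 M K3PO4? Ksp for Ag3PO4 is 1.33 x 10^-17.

Ag3PO4(s) ⇌ 3 Ag^+ + PO4^3-
Ksp = [Ag^+]^3[PO4^3-]
If s mol/L dissolves here, [Ag^+] = 3s, [PO4^3-] = 0.0511 + s ≈ 0.0511 (common-ion effect: PO4^3- is already 0.0511 M).
Ksp ≈ (3s)^3 × 0.0511
s = 2.13 × 10^-6 M
Check: s = 2.1 × 10^-6 ≪ 0.0511, so the approximation is valid.

2.13e-6 M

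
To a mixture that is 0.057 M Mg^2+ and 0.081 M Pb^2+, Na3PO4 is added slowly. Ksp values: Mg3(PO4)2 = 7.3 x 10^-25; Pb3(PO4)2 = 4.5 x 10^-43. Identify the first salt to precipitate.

Each salt begins to precipitate when Q = Ksp, i.e. when [PO4^3-] reaches its threshold.
For Mg3(PO4)2: 7.3 x 10^-25 = (0.057)^3 × [PO4^3-]^2  ⇒  [PO4^3-] = 6.3 x 10^-11 M.
For Pb3(PO4)2: 4.5 x 10^-43 = (0.081)^3 × [PO4^3-]^2  ⇒  [PO4^3-] = 2.9 × 10^-20 M.
The salt with the lower threshold [PO4^3-] precipitates first: Pb3(PO4)2.

Pb3(PO4)2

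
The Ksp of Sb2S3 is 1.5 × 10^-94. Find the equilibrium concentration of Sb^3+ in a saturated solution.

Sb2S3(s) ⇌ 2 Sb^3+(aq) + 3 S^2-(aq)
Ksp = [Sb^3+]^2[S^2-]^3
For each mole of Sb2S3 that dissolves: [Sb^3+] = 2s, [S^2-] = 3s.
Ksp = (2s)^2(3s)^3 = 108s^5
s = (1.5 × 10^-94 / 108)^(1/5) = 6.74 × 10^-20 M
[Sb^3+] = 2s = 1.3 x 10^-19 M

[Sb^3+] ≈ 1.3e-19 M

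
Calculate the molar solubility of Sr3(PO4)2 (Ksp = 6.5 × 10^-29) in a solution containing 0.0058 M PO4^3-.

s ≈ 4.2 × 10^-9 M

Sr3(PO4)2(s) ⇌ 3 Sr^2+(aq) + 2 PO4^3-(aq)
Ksp = [Sr^2+]^3[PO4^3-]^2
If s mol/L dissolves here, [Sr^2+] = 3s, [PO4^3-] = 0.0058 + 2s ≈ 0.0058 (since the PO4^3- already present dominates).
Ksp ≈ (3s)^3 × (0.0058)^2
s = 4.2 × 10^-9 M
Check: 2s = 8.3 x 10^-9 ≪ 0.0058, so the approximation is valid.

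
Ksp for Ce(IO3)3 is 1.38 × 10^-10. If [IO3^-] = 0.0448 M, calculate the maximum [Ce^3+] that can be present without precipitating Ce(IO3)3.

Ce(IO3)3(s) <=> Ce^3+ + 3 IO3^-
Ksp = [Ce^3+][IO3^-]^3
Precipitation begins when Q = Ksp. With [IO3^-] = 0.0448 M:
1.38 × 10^-10 = (0.0448)^3 × [Ce^3+]
[Ce^3+] = (1.38 × 10^-10 / 8.992 x 10^-5) = 1.53 × 10^-6 M

1.53 x 10^-6 M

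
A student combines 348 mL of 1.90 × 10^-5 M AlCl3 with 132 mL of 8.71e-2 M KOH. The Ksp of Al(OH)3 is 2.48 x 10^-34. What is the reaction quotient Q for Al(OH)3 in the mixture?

1.89 x 10^-10

Total volume = 348 + 132 = 480 mL.
[Al^3+] = 1.90 x 10^-5 × (348/480) = 1.378 x 10^-5 M
[OH^-] = 8.71 x 10^-2 × (132/480) = 2.395 × 10^-2 M
Al(OH)3(s) ⇌ Al^3+(aq) + 3 OH^-(aq), so Q = [Al^3+][OH^-]^3
Q = (1.378 × 10^-5)(2.395 × 10^-2)^3 = 1.89 × 10^-10
Q > Ksp, so Al(OH)3 will precipitate.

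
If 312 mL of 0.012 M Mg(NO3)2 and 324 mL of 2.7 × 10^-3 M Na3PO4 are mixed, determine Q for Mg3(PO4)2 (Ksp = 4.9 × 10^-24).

Q ≈ 3.9e-13

Total volume = 312 + 324 = 636 mL.
[Mg^2+] = 1.2 × 10^-2 × (312/636) = 5.89 × 10^-3 M
[PO4^3-] = 2.7 × 10^-3 × (324/636) = 1.38 × 10^-3 M
Mg3(PO4)2(s) ⇌ 3 Mg^2+(aq) + 2 PO4^3-(aq), so Q = [Mg^2+]^3[PO4^3-]^2
Q = (5.89 x 10^-3)^3(1.38 × 10^-3)^2 = 3.9 x 10^-13
Q > Ksp, so Mg3(PO4)2 will precipitate.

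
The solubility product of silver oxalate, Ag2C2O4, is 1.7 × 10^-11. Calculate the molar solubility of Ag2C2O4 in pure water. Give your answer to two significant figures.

1.6 × 10^-4 M

Ag2C2O4(s) ⇌ 2 Ag^+ + C2O4^2-
Ksp = [Ag^+]^2[C2O4^2-]
Let s = molar solubility. Then [Ag^+] = 2s and [C2O4^2-] = s.
Substituting: Ksp = (2s)^2s = 4s^3
Solving, s = (1.7 × 10^-11/4)^(1/3) = 1.6 × 10^-4 M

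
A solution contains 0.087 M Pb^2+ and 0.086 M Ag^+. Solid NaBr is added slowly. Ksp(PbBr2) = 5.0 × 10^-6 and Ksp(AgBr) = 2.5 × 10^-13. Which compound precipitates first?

AgBr

Each salt begins to precipitate when Q = Ksp, i.e. when [Br^-] reaches its threshold.
For PbBr2: 5.0 × 10^-6 = 0.087 × [Br^-]^2  ⇒  [Br^-] = 7.6 × 10^-3 M.
For AgBr: 2.5 × 10^-13 = 0.086 × [Br^-]  ⇒  [Br^-] = 2.9 x 10^-12 M.
The salt with the lower threshold [Br^-] precipitates first: AgBr.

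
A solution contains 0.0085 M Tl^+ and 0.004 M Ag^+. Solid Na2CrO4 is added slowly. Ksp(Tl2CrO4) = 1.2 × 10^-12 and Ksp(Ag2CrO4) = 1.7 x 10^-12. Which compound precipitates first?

Tl2CrO4

Precipitation of each salt starts when its ion product equals its Ksp.
For Tl2CrO4: 1.2 × 10^-12 = (0.0085)^2 × [CrO4^2-]  ⇒  [CrO4^2-] = 1.7 x 10^-8 M.
For Ag2CrO4: 1.7 x 10^-12 = (0.004)^2 × [CrO4^2-]  ⇒  [CrO4^2-] = 1.1 x 10^-7 M.
The salt with the lower threshold [CrO4^2-] precipitates first: Tl2CrO4.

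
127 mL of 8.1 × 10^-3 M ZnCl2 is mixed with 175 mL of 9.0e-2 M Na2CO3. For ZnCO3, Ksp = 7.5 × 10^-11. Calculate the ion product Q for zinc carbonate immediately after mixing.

1.8 × 10^-4

Total volume = 127 + 175 = 302 mL.
[Zn^2+] = 8.1 × 10^-3 × (127/302) = 3.41 × 10^-3 M
[CO3^2-] = 9.0 × 10^-2 × (175/302) = 5.22 × 10^-2 M
ZnCO3(s) <=> Zn^2+ + CO3^2-, so Q = [Zn^2+][CO3^2-]
Q = (3.41 x 10^-3)(5.22 × 10^-2) = 1.8 × 10^-4
Q > Ksp, so ZnCO3 will precipitate.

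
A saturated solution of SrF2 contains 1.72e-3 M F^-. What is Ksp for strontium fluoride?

Ksp ≈ 2.54e-9

SrF2(s) ⇌ Sr^2+ + 2 F^-
Stoichiometry gives [Sr^2+] = (1/2)[F^-] = 8.600 x 10^-4 M.
Ksp = [Sr^2+][F^-]^2
Ksp = 8.600 × 10^-4 × (1.72 × 10^-3)^2 = 2.54 x 10^-9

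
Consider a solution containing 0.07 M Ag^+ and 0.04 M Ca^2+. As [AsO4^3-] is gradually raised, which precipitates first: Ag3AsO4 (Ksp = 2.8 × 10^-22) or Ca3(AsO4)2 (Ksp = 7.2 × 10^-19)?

Ag3AsO4

Precipitation of each salt starts when its ion product equals its Ksp.
For Ag3AsO4: 2.8 × 10^-22 = (0.07)^3 × [AsO4^3-]  ⇒  [AsO4^3-] = 8.2 × 10^-19 M.
For Ca3(AsO4)2: 7.2 × 10^-19 = (0.04)^3 × [AsO4^3-]^2  ⇒  [AsO4^3-] = 1.1 × 10^-7 M.
The salt with the lower threshold [AsO4^3-] precipitates first: Ag3AsO4.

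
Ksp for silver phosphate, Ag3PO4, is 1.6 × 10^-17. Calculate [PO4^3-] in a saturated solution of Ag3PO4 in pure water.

[PO4^3-] = 2.8 x 10^-5 M

Ag3PO4(s) ⇌ 3 Ag^+(aq) + PO4^3-(aq)
Ksp = [Ag^+]^3[PO4^3-]
For each mole of Ag3PO4 that dissolves: [Ag^+] = 3s, [PO4^3-] = s.
Ksp = (3s)^3s = 27s^4
s = (1.6 × 10^-17 / 27)^(1/4) = 2.77 × 10^-5 M
[PO4^3-] = s = 2.8 x 10^-5 M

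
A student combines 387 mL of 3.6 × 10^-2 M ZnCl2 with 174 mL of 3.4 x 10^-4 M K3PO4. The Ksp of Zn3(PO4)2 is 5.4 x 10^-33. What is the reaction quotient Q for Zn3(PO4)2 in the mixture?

Total volume = 387 + 174 = 561 mL.
[Zn^2+] = 3.6 × 10^-2 × (387/561) = 2.48 × 10^-2 M
[PO4^3-] = 3.4 x 10^-4 × (174/561) = 1.05 x 10^-4 M
Zn3(PO4)2(s) ⇌ 3 Zn^2+(aq) + 2 PO4^3-(aq), so Q = [Zn^2+]^3[PO4^3-]^2
Q = (2.48 × 10^-2)^3(1.05 x 10^-4)^2 = 1.7 × 10^-13
Q > Ksp, so Zn3(PO4)2 will precipitate.

Q ≈ 1.7e-13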